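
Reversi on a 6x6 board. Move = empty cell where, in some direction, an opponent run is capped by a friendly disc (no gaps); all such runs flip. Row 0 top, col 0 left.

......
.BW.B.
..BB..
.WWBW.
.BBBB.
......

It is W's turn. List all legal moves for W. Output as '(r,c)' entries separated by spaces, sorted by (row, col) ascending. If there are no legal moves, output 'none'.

Answer: (0,5) (1,0) (1,3) (5,0) (5,1) (5,2) (5,3) (5,4)

Derivation:
(0,0): no bracket -> illegal
(0,1): no bracket -> illegal
(0,2): no bracket -> illegal
(0,3): no bracket -> illegal
(0,4): no bracket -> illegal
(0,5): flips 2 -> legal
(1,0): flips 1 -> legal
(1,3): flips 1 -> legal
(1,5): no bracket -> illegal
(2,0): no bracket -> illegal
(2,1): no bracket -> illegal
(2,4): no bracket -> illegal
(2,5): no bracket -> illegal
(3,0): no bracket -> illegal
(3,5): no bracket -> illegal
(4,0): no bracket -> illegal
(4,5): no bracket -> illegal
(5,0): flips 1 -> legal
(5,1): flips 1 -> legal
(5,2): flips 2 -> legal
(5,3): flips 1 -> legal
(5,4): flips 2 -> legal
(5,5): no bracket -> illegal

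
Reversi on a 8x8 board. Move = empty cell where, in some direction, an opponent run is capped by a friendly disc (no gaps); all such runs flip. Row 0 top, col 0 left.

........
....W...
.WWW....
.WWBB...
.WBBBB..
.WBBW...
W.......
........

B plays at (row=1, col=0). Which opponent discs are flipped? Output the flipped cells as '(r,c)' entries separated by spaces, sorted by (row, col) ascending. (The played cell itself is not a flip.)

Answer: (2,1) (3,2)

Derivation:
Dir NW: edge -> no flip
Dir N: first cell '.' (not opp) -> no flip
Dir NE: first cell '.' (not opp) -> no flip
Dir W: edge -> no flip
Dir E: first cell '.' (not opp) -> no flip
Dir SW: edge -> no flip
Dir S: first cell '.' (not opp) -> no flip
Dir SE: opp run (2,1) (3,2) capped by B -> flip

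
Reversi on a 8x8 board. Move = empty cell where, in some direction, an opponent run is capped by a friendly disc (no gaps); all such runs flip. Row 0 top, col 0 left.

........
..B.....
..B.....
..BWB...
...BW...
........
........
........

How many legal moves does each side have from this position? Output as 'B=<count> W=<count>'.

-- B to move --
(2,3): flips 1 -> legal
(2,4): no bracket -> illegal
(3,5): no bracket -> illegal
(4,2): no bracket -> illegal
(4,5): flips 1 -> legal
(5,3): no bracket -> illegal
(5,4): flips 1 -> legal
(5,5): flips 2 -> legal
B mobility = 4
-- W to move --
(0,1): no bracket -> illegal
(0,2): no bracket -> illegal
(0,3): no bracket -> illegal
(1,1): flips 1 -> legal
(1,3): no bracket -> illegal
(2,1): no bracket -> illegal
(2,3): no bracket -> illegal
(2,4): flips 1 -> legal
(2,5): no bracket -> illegal
(3,1): flips 1 -> legal
(3,5): flips 1 -> legal
(4,1): no bracket -> illegal
(4,2): flips 1 -> legal
(4,5): no bracket -> illegal
(5,2): no bracket -> illegal
(5,3): flips 1 -> legal
(5,4): no bracket -> illegal
W mobility = 6

Answer: B=4 W=6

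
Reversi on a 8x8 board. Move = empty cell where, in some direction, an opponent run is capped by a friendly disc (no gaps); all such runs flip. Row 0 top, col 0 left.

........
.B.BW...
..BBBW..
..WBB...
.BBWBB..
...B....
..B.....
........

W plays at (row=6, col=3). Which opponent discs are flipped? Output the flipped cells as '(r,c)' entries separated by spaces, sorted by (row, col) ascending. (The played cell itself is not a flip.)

Answer: (5,3)

Derivation:
Dir NW: first cell '.' (not opp) -> no flip
Dir N: opp run (5,3) capped by W -> flip
Dir NE: first cell '.' (not opp) -> no flip
Dir W: opp run (6,2), next='.' -> no flip
Dir E: first cell '.' (not opp) -> no flip
Dir SW: first cell '.' (not opp) -> no flip
Dir S: first cell '.' (not opp) -> no flip
Dir SE: first cell '.' (not opp) -> no flip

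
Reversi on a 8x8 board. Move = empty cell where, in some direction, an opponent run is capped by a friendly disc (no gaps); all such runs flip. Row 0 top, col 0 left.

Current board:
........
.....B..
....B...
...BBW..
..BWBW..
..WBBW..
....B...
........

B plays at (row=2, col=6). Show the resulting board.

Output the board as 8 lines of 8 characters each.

Place B at (2,6); scan 8 dirs for brackets.
Dir NW: first cell 'B' (not opp) -> no flip
Dir N: first cell '.' (not opp) -> no flip
Dir NE: first cell '.' (not opp) -> no flip
Dir W: first cell '.' (not opp) -> no flip
Dir E: first cell '.' (not opp) -> no flip
Dir SW: opp run (3,5) capped by B -> flip
Dir S: first cell '.' (not opp) -> no flip
Dir SE: first cell '.' (not opp) -> no flip
All flips: (3,5)

Answer: ........
.....B..
....B.B.
...BBB..
..BWBW..
..WBBW..
....B...
........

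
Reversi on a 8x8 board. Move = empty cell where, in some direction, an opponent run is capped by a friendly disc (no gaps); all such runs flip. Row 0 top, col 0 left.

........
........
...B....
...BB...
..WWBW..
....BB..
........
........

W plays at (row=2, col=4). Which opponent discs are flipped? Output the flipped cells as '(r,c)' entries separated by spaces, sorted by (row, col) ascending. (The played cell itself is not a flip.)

Dir NW: first cell '.' (not opp) -> no flip
Dir N: first cell '.' (not opp) -> no flip
Dir NE: first cell '.' (not opp) -> no flip
Dir W: opp run (2,3), next='.' -> no flip
Dir E: first cell '.' (not opp) -> no flip
Dir SW: opp run (3,3) capped by W -> flip
Dir S: opp run (3,4) (4,4) (5,4), next='.' -> no flip
Dir SE: first cell '.' (not opp) -> no flip

Answer: (3,3)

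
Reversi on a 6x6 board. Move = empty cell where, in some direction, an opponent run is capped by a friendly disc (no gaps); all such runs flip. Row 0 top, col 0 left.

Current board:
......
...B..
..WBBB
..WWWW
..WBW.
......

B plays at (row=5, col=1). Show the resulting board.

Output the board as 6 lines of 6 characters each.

Answer: ......
...B..
..WBBB
..WBWW
..BBW.
.B....

Derivation:
Place B at (5,1); scan 8 dirs for brackets.
Dir NW: first cell '.' (not opp) -> no flip
Dir N: first cell '.' (not opp) -> no flip
Dir NE: opp run (4,2) (3,3) capped by B -> flip
Dir W: first cell '.' (not opp) -> no flip
Dir E: first cell '.' (not opp) -> no flip
Dir SW: edge -> no flip
Dir S: edge -> no flip
Dir SE: edge -> no flip
All flips: (3,3) (4,2)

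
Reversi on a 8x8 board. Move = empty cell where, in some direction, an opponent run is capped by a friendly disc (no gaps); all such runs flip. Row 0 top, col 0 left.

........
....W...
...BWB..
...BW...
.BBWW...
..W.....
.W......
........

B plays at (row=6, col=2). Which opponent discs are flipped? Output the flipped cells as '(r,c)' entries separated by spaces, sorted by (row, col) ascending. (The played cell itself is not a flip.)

Answer: (5,2)

Derivation:
Dir NW: first cell '.' (not opp) -> no flip
Dir N: opp run (5,2) capped by B -> flip
Dir NE: first cell '.' (not opp) -> no flip
Dir W: opp run (6,1), next='.' -> no flip
Dir E: first cell '.' (not opp) -> no flip
Dir SW: first cell '.' (not opp) -> no flip
Dir S: first cell '.' (not opp) -> no flip
Dir SE: first cell '.' (not opp) -> no flip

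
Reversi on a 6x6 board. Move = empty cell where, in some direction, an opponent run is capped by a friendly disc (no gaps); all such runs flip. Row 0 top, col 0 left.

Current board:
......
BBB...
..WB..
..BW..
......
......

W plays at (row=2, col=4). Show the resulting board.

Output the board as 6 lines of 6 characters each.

Place W at (2,4); scan 8 dirs for brackets.
Dir NW: first cell '.' (not opp) -> no flip
Dir N: first cell '.' (not opp) -> no flip
Dir NE: first cell '.' (not opp) -> no flip
Dir W: opp run (2,3) capped by W -> flip
Dir E: first cell '.' (not opp) -> no flip
Dir SW: first cell 'W' (not opp) -> no flip
Dir S: first cell '.' (not opp) -> no flip
Dir SE: first cell '.' (not opp) -> no flip
All flips: (2,3)

Answer: ......
BBB...
..WWW.
..BW..
......
......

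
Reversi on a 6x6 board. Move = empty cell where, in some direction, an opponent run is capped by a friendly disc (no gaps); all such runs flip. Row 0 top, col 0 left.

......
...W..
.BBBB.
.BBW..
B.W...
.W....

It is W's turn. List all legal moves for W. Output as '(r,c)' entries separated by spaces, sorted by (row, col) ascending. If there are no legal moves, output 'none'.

Answer: (1,1) (1,2) (1,5) (2,0) (3,0) (3,5)

Derivation:
(1,0): no bracket -> illegal
(1,1): flips 1 -> legal
(1,2): flips 2 -> legal
(1,4): no bracket -> illegal
(1,5): flips 1 -> legal
(2,0): flips 1 -> legal
(2,5): no bracket -> illegal
(3,0): flips 2 -> legal
(3,4): no bracket -> illegal
(3,5): flips 1 -> legal
(4,1): no bracket -> illegal
(4,3): no bracket -> illegal
(5,0): no bracket -> illegal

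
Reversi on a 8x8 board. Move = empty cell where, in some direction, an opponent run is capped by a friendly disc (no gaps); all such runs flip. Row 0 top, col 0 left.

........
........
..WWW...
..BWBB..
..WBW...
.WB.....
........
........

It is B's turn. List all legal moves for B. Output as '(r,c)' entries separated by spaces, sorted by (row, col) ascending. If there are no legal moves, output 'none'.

(1,1): no bracket -> illegal
(1,2): flips 2 -> legal
(1,3): flips 3 -> legal
(1,4): flips 2 -> legal
(1,5): no bracket -> illegal
(2,1): no bracket -> illegal
(2,5): no bracket -> illegal
(3,1): no bracket -> illegal
(4,0): no bracket -> illegal
(4,1): flips 1 -> legal
(4,5): flips 1 -> legal
(5,0): flips 1 -> legal
(5,3): flips 1 -> legal
(5,4): flips 1 -> legal
(5,5): no bracket -> illegal
(6,0): no bracket -> illegal
(6,1): no bracket -> illegal
(6,2): no bracket -> illegal

Answer: (1,2) (1,3) (1,4) (4,1) (4,5) (5,0) (5,3) (5,4)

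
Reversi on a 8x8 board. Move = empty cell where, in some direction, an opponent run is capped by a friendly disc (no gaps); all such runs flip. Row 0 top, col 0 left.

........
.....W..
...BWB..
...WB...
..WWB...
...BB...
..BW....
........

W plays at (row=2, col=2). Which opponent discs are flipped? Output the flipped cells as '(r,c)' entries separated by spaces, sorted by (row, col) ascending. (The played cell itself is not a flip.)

Answer: (2,3)

Derivation:
Dir NW: first cell '.' (not opp) -> no flip
Dir N: first cell '.' (not opp) -> no flip
Dir NE: first cell '.' (not opp) -> no flip
Dir W: first cell '.' (not opp) -> no flip
Dir E: opp run (2,3) capped by W -> flip
Dir SW: first cell '.' (not opp) -> no flip
Dir S: first cell '.' (not opp) -> no flip
Dir SE: first cell 'W' (not opp) -> no flip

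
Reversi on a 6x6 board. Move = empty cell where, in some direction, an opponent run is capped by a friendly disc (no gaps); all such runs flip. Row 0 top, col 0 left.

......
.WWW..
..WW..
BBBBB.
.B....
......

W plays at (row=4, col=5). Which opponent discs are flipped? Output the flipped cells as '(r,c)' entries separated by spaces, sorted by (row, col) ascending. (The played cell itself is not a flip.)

Dir NW: opp run (3,4) capped by W -> flip
Dir N: first cell '.' (not opp) -> no flip
Dir NE: edge -> no flip
Dir W: first cell '.' (not opp) -> no flip
Dir E: edge -> no flip
Dir SW: first cell '.' (not opp) -> no flip
Dir S: first cell '.' (not opp) -> no flip
Dir SE: edge -> no flip

Answer: (3,4)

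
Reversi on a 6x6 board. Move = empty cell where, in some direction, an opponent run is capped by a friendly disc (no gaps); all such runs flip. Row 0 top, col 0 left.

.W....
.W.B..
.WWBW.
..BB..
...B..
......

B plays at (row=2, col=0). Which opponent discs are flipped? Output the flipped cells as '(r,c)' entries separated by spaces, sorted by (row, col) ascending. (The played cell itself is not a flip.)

Dir NW: edge -> no flip
Dir N: first cell '.' (not opp) -> no flip
Dir NE: opp run (1,1), next='.' -> no flip
Dir W: edge -> no flip
Dir E: opp run (2,1) (2,2) capped by B -> flip
Dir SW: edge -> no flip
Dir S: first cell '.' (not opp) -> no flip
Dir SE: first cell '.' (not opp) -> no flip

Answer: (2,1) (2,2)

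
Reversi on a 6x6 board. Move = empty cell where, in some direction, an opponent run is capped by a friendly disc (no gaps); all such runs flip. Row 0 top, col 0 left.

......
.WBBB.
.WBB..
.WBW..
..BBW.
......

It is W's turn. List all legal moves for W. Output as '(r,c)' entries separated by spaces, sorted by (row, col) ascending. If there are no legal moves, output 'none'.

(0,1): no bracket -> illegal
(0,2): no bracket -> illegal
(0,3): flips 3 -> legal
(0,4): flips 2 -> legal
(0,5): no bracket -> illegal
(1,5): flips 3 -> legal
(2,4): flips 2 -> legal
(2,5): no bracket -> illegal
(3,4): no bracket -> illegal
(4,1): flips 2 -> legal
(5,1): flips 1 -> legal
(5,2): no bracket -> illegal
(5,3): flips 2 -> legal
(5,4): flips 2 -> legal

Answer: (0,3) (0,4) (1,5) (2,4) (4,1) (5,1) (5,3) (5,4)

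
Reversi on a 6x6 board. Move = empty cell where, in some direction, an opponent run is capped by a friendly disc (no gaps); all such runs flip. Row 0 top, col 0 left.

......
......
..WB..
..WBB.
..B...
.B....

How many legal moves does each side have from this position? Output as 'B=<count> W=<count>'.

Answer: B=5 W=5

Derivation:
-- B to move --
(1,1): flips 1 -> legal
(1,2): flips 2 -> legal
(1,3): no bracket -> illegal
(2,1): flips 1 -> legal
(3,1): flips 1 -> legal
(4,1): flips 1 -> legal
(4,3): no bracket -> illegal
B mobility = 5
-- W to move --
(1,2): no bracket -> illegal
(1,3): no bracket -> illegal
(1,4): flips 1 -> legal
(2,4): flips 1 -> legal
(2,5): no bracket -> illegal
(3,1): no bracket -> illegal
(3,5): flips 2 -> legal
(4,0): no bracket -> illegal
(4,1): no bracket -> illegal
(4,3): no bracket -> illegal
(4,4): flips 1 -> legal
(4,5): no bracket -> illegal
(5,0): no bracket -> illegal
(5,2): flips 1 -> legal
(5,3): no bracket -> illegal
W mobility = 5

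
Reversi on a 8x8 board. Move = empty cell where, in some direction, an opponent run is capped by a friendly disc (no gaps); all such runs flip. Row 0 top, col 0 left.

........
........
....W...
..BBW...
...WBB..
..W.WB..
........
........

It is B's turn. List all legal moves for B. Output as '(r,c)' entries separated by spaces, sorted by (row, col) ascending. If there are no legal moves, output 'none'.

Answer: (1,4) (1,5) (2,3) (3,5) (4,2) (5,3) (6,3) (6,4) (6,5)

Derivation:
(1,3): no bracket -> illegal
(1,4): flips 2 -> legal
(1,5): flips 1 -> legal
(2,3): flips 1 -> legal
(2,5): no bracket -> illegal
(3,5): flips 1 -> legal
(4,1): no bracket -> illegal
(4,2): flips 1 -> legal
(5,1): no bracket -> illegal
(5,3): flips 2 -> legal
(6,1): no bracket -> illegal
(6,2): no bracket -> illegal
(6,3): flips 1 -> legal
(6,4): flips 1 -> legal
(6,5): flips 2 -> legal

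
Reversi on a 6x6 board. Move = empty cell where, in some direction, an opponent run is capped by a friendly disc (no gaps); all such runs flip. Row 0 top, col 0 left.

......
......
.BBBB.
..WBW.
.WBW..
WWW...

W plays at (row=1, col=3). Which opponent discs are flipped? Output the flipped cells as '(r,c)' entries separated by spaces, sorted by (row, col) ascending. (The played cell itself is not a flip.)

Answer: (2,3) (3,3)

Derivation:
Dir NW: first cell '.' (not opp) -> no flip
Dir N: first cell '.' (not opp) -> no flip
Dir NE: first cell '.' (not opp) -> no flip
Dir W: first cell '.' (not opp) -> no flip
Dir E: first cell '.' (not opp) -> no flip
Dir SW: opp run (2,2), next='.' -> no flip
Dir S: opp run (2,3) (3,3) capped by W -> flip
Dir SE: opp run (2,4), next='.' -> no flip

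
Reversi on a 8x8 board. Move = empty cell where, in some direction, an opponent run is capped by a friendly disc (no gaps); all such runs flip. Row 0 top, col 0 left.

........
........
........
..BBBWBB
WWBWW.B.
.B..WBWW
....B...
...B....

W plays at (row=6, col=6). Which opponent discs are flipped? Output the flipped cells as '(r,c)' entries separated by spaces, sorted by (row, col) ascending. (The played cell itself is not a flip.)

Dir NW: opp run (5,5) capped by W -> flip
Dir N: first cell 'W' (not opp) -> no flip
Dir NE: first cell 'W' (not opp) -> no flip
Dir W: first cell '.' (not opp) -> no flip
Dir E: first cell '.' (not opp) -> no flip
Dir SW: first cell '.' (not opp) -> no flip
Dir S: first cell '.' (not opp) -> no flip
Dir SE: first cell '.' (not opp) -> no flip

Answer: (5,5)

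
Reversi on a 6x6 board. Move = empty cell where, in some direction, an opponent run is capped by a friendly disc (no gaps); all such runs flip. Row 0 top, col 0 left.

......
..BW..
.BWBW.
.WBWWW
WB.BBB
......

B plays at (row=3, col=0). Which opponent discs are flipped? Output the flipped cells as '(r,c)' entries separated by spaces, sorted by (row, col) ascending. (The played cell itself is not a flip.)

Answer: (3,1)

Derivation:
Dir NW: edge -> no flip
Dir N: first cell '.' (not opp) -> no flip
Dir NE: first cell 'B' (not opp) -> no flip
Dir W: edge -> no flip
Dir E: opp run (3,1) capped by B -> flip
Dir SW: edge -> no flip
Dir S: opp run (4,0), next='.' -> no flip
Dir SE: first cell 'B' (not opp) -> no flip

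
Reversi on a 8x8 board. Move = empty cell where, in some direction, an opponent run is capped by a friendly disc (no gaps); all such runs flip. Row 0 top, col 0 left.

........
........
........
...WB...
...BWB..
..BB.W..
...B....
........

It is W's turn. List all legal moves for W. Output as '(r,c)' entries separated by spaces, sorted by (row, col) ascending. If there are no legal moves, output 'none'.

Answer: (2,4) (3,5) (4,2) (4,6) (6,2) (7,3)

Derivation:
(2,3): no bracket -> illegal
(2,4): flips 1 -> legal
(2,5): no bracket -> illegal
(3,2): no bracket -> illegal
(3,5): flips 2 -> legal
(3,6): no bracket -> illegal
(4,1): no bracket -> illegal
(4,2): flips 1 -> legal
(4,6): flips 1 -> legal
(5,1): no bracket -> illegal
(5,4): no bracket -> illegal
(5,6): no bracket -> illegal
(6,1): no bracket -> illegal
(6,2): flips 1 -> legal
(6,4): no bracket -> illegal
(7,2): no bracket -> illegal
(7,3): flips 3 -> legal
(7,4): no bracket -> illegal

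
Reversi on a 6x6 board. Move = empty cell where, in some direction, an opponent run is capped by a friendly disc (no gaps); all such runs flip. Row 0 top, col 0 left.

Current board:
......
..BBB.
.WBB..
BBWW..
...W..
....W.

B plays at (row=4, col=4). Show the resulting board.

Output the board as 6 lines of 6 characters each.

Answer: ......
..BBB.
.WBB..
BBWB..
...WB.
....W.

Derivation:
Place B at (4,4); scan 8 dirs for brackets.
Dir NW: opp run (3,3) capped by B -> flip
Dir N: first cell '.' (not opp) -> no flip
Dir NE: first cell '.' (not opp) -> no flip
Dir W: opp run (4,3), next='.' -> no flip
Dir E: first cell '.' (not opp) -> no flip
Dir SW: first cell '.' (not opp) -> no flip
Dir S: opp run (5,4), next=edge -> no flip
Dir SE: first cell '.' (not opp) -> no flip
All flips: (3,3)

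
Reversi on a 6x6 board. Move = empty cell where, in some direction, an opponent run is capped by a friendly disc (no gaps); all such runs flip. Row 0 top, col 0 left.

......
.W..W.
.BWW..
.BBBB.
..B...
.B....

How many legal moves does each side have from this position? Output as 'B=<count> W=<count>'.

-- B to move --
(0,0): flips 2 -> legal
(0,1): flips 1 -> legal
(0,2): no bracket -> illegal
(0,3): no bracket -> illegal
(0,4): no bracket -> illegal
(0,5): flips 2 -> legal
(1,0): no bracket -> illegal
(1,2): flips 2 -> legal
(1,3): flips 2 -> legal
(1,5): no bracket -> illegal
(2,0): no bracket -> illegal
(2,4): flips 2 -> legal
(2,5): no bracket -> illegal
B mobility = 6
-- W to move --
(1,0): no bracket -> illegal
(1,2): no bracket -> illegal
(2,0): flips 1 -> legal
(2,4): no bracket -> illegal
(2,5): no bracket -> illegal
(3,0): no bracket -> illegal
(3,5): no bracket -> illegal
(4,0): flips 1 -> legal
(4,1): flips 3 -> legal
(4,3): flips 1 -> legal
(4,4): flips 1 -> legal
(4,5): flips 1 -> legal
(5,0): no bracket -> illegal
(5,2): flips 2 -> legal
(5,3): no bracket -> illegal
W mobility = 7

Answer: B=6 W=7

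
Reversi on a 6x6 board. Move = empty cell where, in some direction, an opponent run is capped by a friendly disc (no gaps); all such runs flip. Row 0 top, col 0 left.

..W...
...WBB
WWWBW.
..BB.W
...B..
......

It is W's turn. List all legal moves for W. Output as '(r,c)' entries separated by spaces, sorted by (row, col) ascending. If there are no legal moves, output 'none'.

(0,3): no bracket -> illegal
(0,4): flips 1 -> legal
(0,5): no bracket -> illegal
(1,2): no bracket -> illegal
(2,5): no bracket -> illegal
(3,1): no bracket -> illegal
(3,4): no bracket -> illegal
(4,1): no bracket -> illegal
(4,2): flips 2 -> legal
(4,4): flips 1 -> legal
(5,2): no bracket -> illegal
(5,3): flips 3 -> legal
(5,4): flips 2 -> legal

Answer: (0,4) (4,2) (4,4) (5,3) (5,4)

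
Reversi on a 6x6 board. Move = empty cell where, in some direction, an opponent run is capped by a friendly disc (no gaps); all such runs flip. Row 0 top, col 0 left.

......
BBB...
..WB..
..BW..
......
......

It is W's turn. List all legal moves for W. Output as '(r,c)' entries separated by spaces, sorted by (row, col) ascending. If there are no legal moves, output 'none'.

Answer: (0,0) (0,2) (1,3) (2,4) (3,1) (4,2)

Derivation:
(0,0): flips 1 -> legal
(0,1): no bracket -> illegal
(0,2): flips 1 -> legal
(0,3): no bracket -> illegal
(1,3): flips 1 -> legal
(1,4): no bracket -> illegal
(2,0): no bracket -> illegal
(2,1): no bracket -> illegal
(2,4): flips 1 -> legal
(3,1): flips 1 -> legal
(3,4): no bracket -> illegal
(4,1): no bracket -> illegal
(4,2): flips 1 -> legal
(4,3): no bracket -> illegal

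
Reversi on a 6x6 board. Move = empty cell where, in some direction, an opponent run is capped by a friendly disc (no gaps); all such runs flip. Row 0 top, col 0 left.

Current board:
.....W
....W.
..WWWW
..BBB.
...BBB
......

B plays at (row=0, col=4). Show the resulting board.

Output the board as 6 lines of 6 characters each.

Answer: ....BW
....B.
..WWBW
..BBB.
...BBB
......

Derivation:
Place B at (0,4); scan 8 dirs for brackets.
Dir NW: edge -> no flip
Dir N: edge -> no flip
Dir NE: edge -> no flip
Dir W: first cell '.' (not opp) -> no flip
Dir E: opp run (0,5), next=edge -> no flip
Dir SW: first cell '.' (not opp) -> no flip
Dir S: opp run (1,4) (2,4) capped by B -> flip
Dir SE: first cell '.' (not opp) -> no flip
All flips: (1,4) (2,4)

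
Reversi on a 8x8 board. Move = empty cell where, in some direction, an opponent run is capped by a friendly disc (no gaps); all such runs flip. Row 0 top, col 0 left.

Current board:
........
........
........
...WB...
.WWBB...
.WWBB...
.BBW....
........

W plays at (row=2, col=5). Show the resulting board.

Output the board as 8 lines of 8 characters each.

Place W at (2,5); scan 8 dirs for brackets.
Dir NW: first cell '.' (not opp) -> no flip
Dir N: first cell '.' (not opp) -> no flip
Dir NE: first cell '.' (not opp) -> no flip
Dir W: first cell '.' (not opp) -> no flip
Dir E: first cell '.' (not opp) -> no flip
Dir SW: opp run (3,4) (4,3) capped by W -> flip
Dir S: first cell '.' (not opp) -> no flip
Dir SE: first cell '.' (not opp) -> no flip
All flips: (3,4) (4,3)

Answer: ........
........
.....W..
...WW...
.WWWB...
.WWBB...
.BBW....
........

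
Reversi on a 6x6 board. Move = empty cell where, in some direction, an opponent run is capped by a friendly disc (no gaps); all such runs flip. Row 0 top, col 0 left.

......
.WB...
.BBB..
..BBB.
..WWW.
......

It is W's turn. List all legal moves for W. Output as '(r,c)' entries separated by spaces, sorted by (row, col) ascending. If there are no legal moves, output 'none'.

Answer: (0,2) (1,0) (1,3) (2,4) (2,5) (3,1)

Derivation:
(0,1): no bracket -> illegal
(0,2): flips 3 -> legal
(0,3): no bracket -> illegal
(1,0): flips 2 -> legal
(1,3): flips 3 -> legal
(1,4): no bracket -> illegal
(2,0): no bracket -> illegal
(2,4): flips 2 -> legal
(2,5): flips 1 -> legal
(3,0): no bracket -> illegal
(3,1): flips 1 -> legal
(3,5): no bracket -> illegal
(4,1): no bracket -> illegal
(4,5): no bracket -> illegal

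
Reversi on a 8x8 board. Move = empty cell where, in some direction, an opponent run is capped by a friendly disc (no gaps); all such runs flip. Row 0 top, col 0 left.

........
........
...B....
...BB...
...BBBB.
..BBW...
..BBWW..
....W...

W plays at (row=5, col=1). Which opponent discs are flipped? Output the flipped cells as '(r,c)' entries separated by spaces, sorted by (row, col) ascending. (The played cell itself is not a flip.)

Dir NW: first cell '.' (not opp) -> no flip
Dir N: first cell '.' (not opp) -> no flip
Dir NE: first cell '.' (not opp) -> no flip
Dir W: first cell '.' (not opp) -> no flip
Dir E: opp run (5,2) (5,3) capped by W -> flip
Dir SW: first cell '.' (not opp) -> no flip
Dir S: first cell '.' (not opp) -> no flip
Dir SE: opp run (6,2), next='.' -> no flip

Answer: (5,2) (5,3)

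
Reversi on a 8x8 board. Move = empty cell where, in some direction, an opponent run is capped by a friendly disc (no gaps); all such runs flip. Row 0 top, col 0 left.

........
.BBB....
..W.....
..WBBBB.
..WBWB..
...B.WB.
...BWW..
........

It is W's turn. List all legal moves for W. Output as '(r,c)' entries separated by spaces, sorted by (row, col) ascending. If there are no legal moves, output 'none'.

(0,0): flips 1 -> legal
(0,1): no bracket -> illegal
(0,2): flips 1 -> legal
(0,3): no bracket -> illegal
(0,4): flips 1 -> legal
(1,0): no bracket -> illegal
(1,4): no bracket -> illegal
(2,0): no bracket -> illegal
(2,1): no bracket -> illegal
(2,3): no bracket -> illegal
(2,4): flips 2 -> legal
(2,5): flips 2 -> legal
(2,6): flips 1 -> legal
(2,7): no bracket -> illegal
(3,7): flips 4 -> legal
(4,6): flips 1 -> legal
(4,7): flips 1 -> legal
(5,2): no bracket -> illegal
(5,4): flips 1 -> legal
(5,7): flips 1 -> legal
(6,2): flips 2 -> legal
(6,6): no bracket -> illegal
(6,7): no bracket -> illegal
(7,2): no bracket -> illegal
(7,3): no bracket -> illegal
(7,4): no bracket -> illegal

Answer: (0,0) (0,2) (0,4) (2,4) (2,5) (2,6) (3,7) (4,6) (4,7) (5,4) (5,7) (6,2)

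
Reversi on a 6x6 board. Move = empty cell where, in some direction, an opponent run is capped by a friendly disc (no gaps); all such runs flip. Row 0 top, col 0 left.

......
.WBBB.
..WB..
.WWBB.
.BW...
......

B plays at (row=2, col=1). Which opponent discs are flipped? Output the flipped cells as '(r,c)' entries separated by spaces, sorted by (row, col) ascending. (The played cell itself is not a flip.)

Answer: (2,2) (3,1)

Derivation:
Dir NW: first cell '.' (not opp) -> no flip
Dir N: opp run (1,1), next='.' -> no flip
Dir NE: first cell 'B' (not opp) -> no flip
Dir W: first cell '.' (not opp) -> no flip
Dir E: opp run (2,2) capped by B -> flip
Dir SW: first cell '.' (not opp) -> no flip
Dir S: opp run (3,1) capped by B -> flip
Dir SE: opp run (3,2), next='.' -> no flip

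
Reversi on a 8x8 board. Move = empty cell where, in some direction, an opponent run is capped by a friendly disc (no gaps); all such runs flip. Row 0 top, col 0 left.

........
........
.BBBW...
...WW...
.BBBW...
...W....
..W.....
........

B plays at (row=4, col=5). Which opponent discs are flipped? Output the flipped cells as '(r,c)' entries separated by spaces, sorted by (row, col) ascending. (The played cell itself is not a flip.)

Answer: (3,4) (4,4)

Derivation:
Dir NW: opp run (3,4) capped by B -> flip
Dir N: first cell '.' (not opp) -> no flip
Dir NE: first cell '.' (not opp) -> no flip
Dir W: opp run (4,4) capped by B -> flip
Dir E: first cell '.' (not opp) -> no flip
Dir SW: first cell '.' (not opp) -> no flip
Dir S: first cell '.' (not opp) -> no flip
Dir SE: first cell '.' (not opp) -> no flip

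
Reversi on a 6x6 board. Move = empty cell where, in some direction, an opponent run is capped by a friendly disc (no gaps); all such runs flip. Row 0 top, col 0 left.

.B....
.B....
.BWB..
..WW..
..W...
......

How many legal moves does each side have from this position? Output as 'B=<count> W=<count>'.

Answer: B=3 W=6

Derivation:
-- B to move --
(1,2): no bracket -> illegal
(1,3): no bracket -> illegal
(2,4): no bracket -> illegal
(3,1): no bracket -> illegal
(3,4): no bracket -> illegal
(4,1): flips 1 -> legal
(4,3): flips 2 -> legal
(4,4): flips 2 -> legal
(5,1): no bracket -> illegal
(5,2): no bracket -> illegal
(5,3): no bracket -> illegal
B mobility = 3
-- W to move --
(0,0): flips 1 -> legal
(0,2): no bracket -> illegal
(1,0): flips 1 -> legal
(1,2): no bracket -> illegal
(1,3): flips 1 -> legal
(1,4): flips 1 -> legal
(2,0): flips 1 -> legal
(2,4): flips 1 -> legal
(3,0): no bracket -> illegal
(3,1): no bracket -> illegal
(3,4): no bracket -> illegal
W mobility = 6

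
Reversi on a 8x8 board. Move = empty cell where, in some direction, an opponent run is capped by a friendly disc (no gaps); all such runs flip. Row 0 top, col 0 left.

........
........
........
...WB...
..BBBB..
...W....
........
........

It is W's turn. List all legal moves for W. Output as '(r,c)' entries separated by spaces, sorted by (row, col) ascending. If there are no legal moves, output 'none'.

(2,3): no bracket -> illegal
(2,4): no bracket -> illegal
(2,5): no bracket -> illegal
(3,1): flips 1 -> legal
(3,2): no bracket -> illegal
(3,5): flips 2 -> legal
(3,6): no bracket -> illegal
(4,1): no bracket -> illegal
(4,6): no bracket -> illegal
(5,1): flips 1 -> legal
(5,2): no bracket -> illegal
(5,4): no bracket -> illegal
(5,5): flips 1 -> legal
(5,6): no bracket -> illegal

Answer: (3,1) (3,5) (5,1) (5,5)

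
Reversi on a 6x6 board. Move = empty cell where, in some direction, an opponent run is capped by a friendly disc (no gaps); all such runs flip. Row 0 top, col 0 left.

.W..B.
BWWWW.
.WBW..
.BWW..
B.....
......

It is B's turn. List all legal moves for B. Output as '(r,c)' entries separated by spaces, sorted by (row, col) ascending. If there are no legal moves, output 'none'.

(0,0): flips 1 -> legal
(0,2): flips 1 -> legal
(0,3): no bracket -> illegal
(0,5): no bracket -> illegal
(1,5): flips 4 -> legal
(2,0): flips 1 -> legal
(2,4): flips 2 -> legal
(2,5): no bracket -> illegal
(3,0): no bracket -> illegal
(3,4): flips 2 -> legal
(4,1): no bracket -> illegal
(4,2): flips 1 -> legal
(4,3): flips 2 -> legal
(4,4): flips 1 -> legal

Answer: (0,0) (0,2) (1,5) (2,0) (2,4) (3,4) (4,2) (4,3) (4,4)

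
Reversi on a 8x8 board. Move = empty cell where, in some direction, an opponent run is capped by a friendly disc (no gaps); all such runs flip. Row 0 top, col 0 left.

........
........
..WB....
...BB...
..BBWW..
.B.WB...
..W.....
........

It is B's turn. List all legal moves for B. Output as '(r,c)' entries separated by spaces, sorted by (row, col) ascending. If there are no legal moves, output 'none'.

Answer: (1,1) (2,1) (3,6) (4,6) (5,2) (5,5) (5,6) (6,3) (6,4) (7,3)

Derivation:
(1,1): flips 1 -> legal
(1,2): no bracket -> illegal
(1,3): no bracket -> illegal
(2,1): flips 1 -> legal
(3,1): no bracket -> illegal
(3,2): no bracket -> illegal
(3,5): no bracket -> illegal
(3,6): flips 1 -> legal
(4,6): flips 2 -> legal
(5,2): flips 1 -> legal
(5,5): flips 1 -> legal
(5,6): flips 1 -> legal
(6,1): no bracket -> illegal
(6,3): flips 1 -> legal
(6,4): flips 1 -> legal
(7,1): no bracket -> illegal
(7,2): no bracket -> illegal
(7,3): flips 1 -> legal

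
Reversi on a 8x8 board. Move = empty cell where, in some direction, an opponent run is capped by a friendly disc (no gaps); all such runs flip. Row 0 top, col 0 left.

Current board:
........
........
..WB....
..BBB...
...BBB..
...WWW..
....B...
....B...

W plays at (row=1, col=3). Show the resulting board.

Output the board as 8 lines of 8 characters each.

Answer: ........
...W....
..WW....
..BWB...
...WBB..
...WWW..
....B...
....B...

Derivation:
Place W at (1,3); scan 8 dirs for brackets.
Dir NW: first cell '.' (not opp) -> no flip
Dir N: first cell '.' (not opp) -> no flip
Dir NE: first cell '.' (not opp) -> no flip
Dir W: first cell '.' (not opp) -> no flip
Dir E: first cell '.' (not opp) -> no flip
Dir SW: first cell 'W' (not opp) -> no flip
Dir S: opp run (2,3) (3,3) (4,3) capped by W -> flip
Dir SE: first cell '.' (not opp) -> no flip
All flips: (2,3) (3,3) (4,3)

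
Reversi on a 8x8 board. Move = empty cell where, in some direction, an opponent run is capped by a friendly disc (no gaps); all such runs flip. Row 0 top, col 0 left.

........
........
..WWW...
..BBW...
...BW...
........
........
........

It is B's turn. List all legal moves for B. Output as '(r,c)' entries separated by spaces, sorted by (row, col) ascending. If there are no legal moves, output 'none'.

Answer: (1,1) (1,2) (1,3) (1,4) (1,5) (2,5) (3,5) (4,5) (5,5)

Derivation:
(1,1): flips 1 -> legal
(1,2): flips 1 -> legal
(1,3): flips 1 -> legal
(1,4): flips 1 -> legal
(1,5): flips 1 -> legal
(2,1): no bracket -> illegal
(2,5): flips 1 -> legal
(3,1): no bracket -> illegal
(3,5): flips 1 -> legal
(4,5): flips 1 -> legal
(5,3): no bracket -> illegal
(5,4): no bracket -> illegal
(5,5): flips 1 -> legal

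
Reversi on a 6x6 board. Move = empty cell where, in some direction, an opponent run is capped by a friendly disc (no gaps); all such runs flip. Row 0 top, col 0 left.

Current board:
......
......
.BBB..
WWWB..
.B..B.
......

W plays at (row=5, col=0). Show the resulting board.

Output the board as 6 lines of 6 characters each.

Answer: ......
......
.BBB..
WWWB..
.W..B.
W.....

Derivation:
Place W at (5,0); scan 8 dirs for brackets.
Dir NW: edge -> no flip
Dir N: first cell '.' (not opp) -> no flip
Dir NE: opp run (4,1) capped by W -> flip
Dir W: edge -> no flip
Dir E: first cell '.' (not opp) -> no flip
Dir SW: edge -> no flip
Dir S: edge -> no flip
Dir SE: edge -> no flip
All flips: (4,1)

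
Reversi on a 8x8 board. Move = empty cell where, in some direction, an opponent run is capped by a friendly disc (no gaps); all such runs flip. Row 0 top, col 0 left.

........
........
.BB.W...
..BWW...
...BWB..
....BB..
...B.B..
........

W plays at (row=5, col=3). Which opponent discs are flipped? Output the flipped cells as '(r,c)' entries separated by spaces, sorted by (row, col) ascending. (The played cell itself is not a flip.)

Dir NW: first cell '.' (not opp) -> no flip
Dir N: opp run (4,3) capped by W -> flip
Dir NE: first cell 'W' (not opp) -> no flip
Dir W: first cell '.' (not opp) -> no flip
Dir E: opp run (5,4) (5,5), next='.' -> no flip
Dir SW: first cell '.' (not opp) -> no flip
Dir S: opp run (6,3), next='.' -> no flip
Dir SE: first cell '.' (not opp) -> no flip

Answer: (4,3)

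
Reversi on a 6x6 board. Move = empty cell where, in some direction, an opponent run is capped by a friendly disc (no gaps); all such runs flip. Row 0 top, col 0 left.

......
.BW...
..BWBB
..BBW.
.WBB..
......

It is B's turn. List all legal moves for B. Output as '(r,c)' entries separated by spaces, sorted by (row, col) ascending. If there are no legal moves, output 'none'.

Answer: (0,2) (1,3) (1,4) (3,5) (4,0) (4,4) (5,0)

Derivation:
(0,1): no bracket -> illegal
(0,2): flips 1 -> legal
(0,3): no bracket -> illegal
(1,3): flips 2 -> legal
(1,4): flips 1 -> legal
(2,1): no bracket -> illegal
(3,0): no bracket -> illegal
(3,1): no bracket -> illegal
(3,5): flips 1 -> legal
(4,0): flips 1 -> legal
(4,4): flips 1 -> legal
(4,5): no bracket -> illegal
(5,0): flips 1 -> legal
(5,1): no bracket -> illegal
(5,2): no bracket -> illegal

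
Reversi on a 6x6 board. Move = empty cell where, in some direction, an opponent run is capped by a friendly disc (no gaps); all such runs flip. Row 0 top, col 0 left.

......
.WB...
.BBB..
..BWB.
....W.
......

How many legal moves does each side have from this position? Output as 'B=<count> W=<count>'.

Answer: B=6 W=4

Derivation:
-- B to move --
(0,0): flips 1 -> legal
(0,1): flips 1 -> legal
(0,2): no bracket -> illegal
(1,0): flips 1 -> legal
(2,0): no bracket -> illegal
(2,4): no bracket -> illegal
(3,5): no bracket -> illegal
(4,2): no bracket -> illegal
(4,3): flips 1 -> legal
(4,5): no bracket -> illegal
(5,3): no bracket -> illegal
(5,4): flips 1 -> legal
(5,5): flips 2 -> legal
B mobility = 6
-- W to move --
(0,1): no bracket -> illegal
(0,2): no bracket -> illegal
(0,3): no bracket -> illegal
(1,0): no bracket -> illegal
(1,3): flips 2 -> legal
(1,4): no bracket -> illegal
(2,0): no bracket -> illegal
(2,4): flips 1 -> legal
(2,5): no bracket -> illegal
(3,0): no bracket -> illegal
(3,1): flips 2 -> legal
(3,5): flips 1 -> legal
(4,1): no bracket -> illegal
(4,2): no bracket -> illegal
(4,3): no bracket -> illegal
(4,5): no bracket -> illegal
W mobility = 4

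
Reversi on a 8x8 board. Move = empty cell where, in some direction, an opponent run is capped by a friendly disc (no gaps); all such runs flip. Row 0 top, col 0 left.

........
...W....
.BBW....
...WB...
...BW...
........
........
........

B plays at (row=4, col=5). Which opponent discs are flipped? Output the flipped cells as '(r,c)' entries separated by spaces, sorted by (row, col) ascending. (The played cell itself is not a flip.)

Answer: (4,4)

Derivation:
Dir NW: first cell 'B' (not opp) -> no flip
Dir N: first cell '.' (not opp) -> no flip
Dir NE: first cell '.' (not opp) -> no flip
Dir W: opp run (4,4) capped by B -> flip
Dir E: first cell '.' (not opp) -> no flip
Dir SW: first cell '.' (not opp) -> no flip
Dir S: first cell '.' (not opp) -> no flip
Dir SE: first cell '.' (not opp) -> no flip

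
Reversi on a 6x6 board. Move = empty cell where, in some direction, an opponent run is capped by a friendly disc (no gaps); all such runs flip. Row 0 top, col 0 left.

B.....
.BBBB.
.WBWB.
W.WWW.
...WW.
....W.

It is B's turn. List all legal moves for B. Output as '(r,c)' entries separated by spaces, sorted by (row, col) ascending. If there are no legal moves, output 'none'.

(1,0): no bracket -> illegal
(2,0): flips 1 -> legal
(2,5): no bracket -> illegal
(3,1): flips 1 -> legal
(3,5): no bracket -> illegal
(4,0): no bracket -> illegal
(4,1): flips 2 -> legal
(4,2): flips 2 -> legal
(4,5): flips 2 -> legal
(5,2): no bracket -> illegal
(5,3): flips 3 -> legal
(5,5): flips 2 -> legal

Answer: (2,0) (3,1) (4,1) (4,2) (4,5) (5,3) (5,5)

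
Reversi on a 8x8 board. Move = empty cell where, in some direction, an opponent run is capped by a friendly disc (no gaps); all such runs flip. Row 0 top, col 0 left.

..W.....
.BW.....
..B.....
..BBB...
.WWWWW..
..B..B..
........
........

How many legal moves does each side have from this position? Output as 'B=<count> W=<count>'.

Answer: B=8 W=12

Derivation:
-- B to move --
(0,1): no bracket -> illegal
(0,3): no bracket -> illegal
(1,3): flips 1 -> legal
(2,1): no bracket -> illegal
(2,3): no bracket -> illegal
(3,0): flips 1 -> legal
(3,1): no bracket -> illegal
(3,5): flips 1 -> legal
(3,6): no bracket -> illegal
(4,0): no bracket -> illegal
(4,6): no bracket -> illegal
(5,0): flips 1 -> legal
(5,1): flips 1 -> legal
(5,3): flips 1 -> legal
(5,4): flips 2 -> legal
(5,6): flips 1 -> legal
B mobility = 8
-- W to move --
(0,0): flips 3 -> legal
(0,1): no bracket -> illegal
(1,0): flips 1 -> legal
(1,3): no bracket -> illegal
(2,0): flips 1 -> legal
(2,1): flips 1 -> legal
(2,3): flips 3 -> legal
(2,4): flips 2 -> legal
(2,5): flips 1 -> legal
(3,1): no bracket -> illegal
(3,5): no bracket -> illegal
(4,6): no bracket -> illegal
(5,1): no bracket -> illegal
(5,3): no bracket -> illegal
(5,4): no bracket -> illegal
(5,6): no bracket -> illegal
(6,1): flips 1 -> legal
(6,2): flips 1 -> legal
(6,3): flips 1 -> legal
(6,4): no bracket -> illegal
(6,5): flips 1 -> legal
(6,6): flips 1 -> legal
W mobility = 12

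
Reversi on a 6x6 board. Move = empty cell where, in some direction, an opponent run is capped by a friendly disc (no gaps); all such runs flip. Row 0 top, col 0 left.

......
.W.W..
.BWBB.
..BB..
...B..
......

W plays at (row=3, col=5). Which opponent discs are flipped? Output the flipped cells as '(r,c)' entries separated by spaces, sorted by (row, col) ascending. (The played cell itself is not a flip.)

Dir NW: opp run (2,4) capped by W -> flip
Dir N: first cell '.' (not opp) -> no flip
Dir NE: edge -> no flip
Dir W: first cell '.' (not opp) -> no flip
Dir E: edge -> no flip
Dir SW: first cell '.' (not opp) -> no flip
Dir S: first cell '.' (not opp) -> no flip
Dir SE: edge -> no flip

Answer: (2,4)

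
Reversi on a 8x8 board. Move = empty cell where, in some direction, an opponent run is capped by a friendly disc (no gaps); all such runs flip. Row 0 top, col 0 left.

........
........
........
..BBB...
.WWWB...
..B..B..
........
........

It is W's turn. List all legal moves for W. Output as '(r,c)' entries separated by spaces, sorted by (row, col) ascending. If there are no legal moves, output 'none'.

Answer: (2,1) (2,2) (2,3) (2,4) (2,5) (4,5) (6,1) (6,2) (6,3)

Derivation:
(2,1): flips 1 -> legal
(2,2): flips 1 -> legal
(2,3): flips 2 -> legal
(2,4): flips 1 -> legal
(2,5): flips 1 -> legal
(3,1): no bracket -> illegal
(3,5): no bracket -> illegal
(4,5): flips 1 -> legal
(4,6): no bracket -> illegal
(5,1): no bracket -> illegal
(5,3): no bracket -> illegal
(5,4): no bracket -> illegal
(5,6): no bracket -> illegal
(6,1): flips 1 -> legal
(6,2): flips 1 -> legal
(6,3): flips 1 -> legal
(6,4): no bracket -> illegal
(6,5): no bracket -> illegal
(6,6): no bracket -> illegal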